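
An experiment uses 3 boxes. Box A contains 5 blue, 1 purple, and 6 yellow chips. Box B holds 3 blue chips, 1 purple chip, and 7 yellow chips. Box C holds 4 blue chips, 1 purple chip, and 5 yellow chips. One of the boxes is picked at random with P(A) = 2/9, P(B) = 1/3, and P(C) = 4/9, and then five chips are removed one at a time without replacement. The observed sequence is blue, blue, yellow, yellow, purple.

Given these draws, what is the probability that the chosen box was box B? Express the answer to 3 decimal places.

For each hypothesis, P(data | H) works out to: P(data | box A) = (5/12)(4/11)(6/10)(5/9)(1/8) = 0.0063131; P(data | box B) = (3/11)(2/10)(7/9)(6/8)(1/7) = 0.0045455; P(data | box C) = (4/10)(3/9)(5/8)(4/7)(1/6) = 0.0079365.
The prior-weighted likelihoods are 2/9 · 0.0063131 = 0.0014029, 1/3 · 0.0045455 = 0.0015152, 4/9 · 0.0079365 = 0.0035273; these sum to 0.0064454.
So P(box B | data) = (0.0015152) / (0.0064454) = 0.23507.

0.235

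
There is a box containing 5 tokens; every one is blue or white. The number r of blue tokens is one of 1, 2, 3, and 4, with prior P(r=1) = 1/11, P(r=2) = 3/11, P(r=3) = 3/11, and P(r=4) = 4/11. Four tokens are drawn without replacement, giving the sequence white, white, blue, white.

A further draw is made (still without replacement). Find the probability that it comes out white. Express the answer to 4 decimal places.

0.4000

The likelihood of the observed sequence under each hypothesis: P(data | r = 1) = (4/5)(3/4)(1/3)(2/2) = 1/5; P(data | r = 2) = (3/5)(2/4)(2/3)(1/2) = 1/10; P(data | r = 3) = (2/5)(1/4)(3/3)(0/2) = 0; P(data | r = 4) = (1/5)(0/4) = 0.
Multiplying each by its prior: 1/11 · 1/5 = 1/55, 3/11 · 1/10 = 3/110, 3/11 · 0 = 0, 4/11 · 0 = 0; these sum to 1/22.
The posterior is then P(r = 1 | data) = 2/5, P(r = 2 | data) = 3/5, P(r = 3 | data) = 0, P(r = 4 | data) = 0.
The predictive probability is P(white next | data) = (1)(2/5) + (0)(3/5) = 2/5.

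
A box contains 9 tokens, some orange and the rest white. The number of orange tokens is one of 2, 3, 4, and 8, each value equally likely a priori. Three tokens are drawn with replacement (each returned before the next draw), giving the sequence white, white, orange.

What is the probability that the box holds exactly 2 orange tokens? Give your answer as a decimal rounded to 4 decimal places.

0.3121

Under each hypothesis, the probability of the observed sequence is: P(data | r = 2) = (7/9)(7/9)(2/9) = 0.13443; P(data | r = 3) = (6/9)(6/9)(3/9) = 0.14815; P(data | r = 4) = (5/9)(5/9)(4/9) = 0.13717; P(data | r = 8) = (1/9)(1/9)(8/9) = 0.010974.
Weighting by the prior gives 1/4 · 0.13443 = 0.033608, 1/4 · 0.14815 = 0.037037, 1/4 · 0.13717 = 0.034294, 1/4 · 0.010974 = 0.0027435; summing to 0.10768.
By Bayes' rule, P(r = 2 | data) = (0.033608) / (0.10768) = 0.3121.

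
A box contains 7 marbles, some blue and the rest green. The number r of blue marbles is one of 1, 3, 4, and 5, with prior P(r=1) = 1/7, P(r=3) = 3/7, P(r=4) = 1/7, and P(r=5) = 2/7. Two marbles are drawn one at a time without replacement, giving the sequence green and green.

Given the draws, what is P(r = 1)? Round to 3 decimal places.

0.395

Under each hypothesis, the probability of the observed sequence is: P(data | r = 1) = (6/7)(5/6) = 5/7; P(data | r = 3) = (4/7)(3/6) = 2/7; P(data | r = 4) = (3/7)(2/6) = 1/7; P(data | r = 5) = (2/7)(1/6) = 1/21.
Multiplying each by its prior: 1/7 · 5/7 = 5/49, 3/7 · 2/7 = 6/49, 1/7 · 1/7 = 1/49, 2/7 · 1/21 = 2/147; summing to 38/147.
Hence P(r = 1 | data) = (5/49) / (38/147) = 15/38.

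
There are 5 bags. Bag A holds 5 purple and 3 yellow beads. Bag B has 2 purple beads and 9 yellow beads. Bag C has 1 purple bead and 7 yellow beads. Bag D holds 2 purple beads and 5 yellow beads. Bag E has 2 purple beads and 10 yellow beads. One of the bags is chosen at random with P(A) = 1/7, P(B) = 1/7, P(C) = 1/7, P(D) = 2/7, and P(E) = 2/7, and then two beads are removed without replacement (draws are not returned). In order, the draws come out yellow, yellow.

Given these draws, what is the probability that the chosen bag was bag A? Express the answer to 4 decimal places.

The likelihood of the observed sequence under each hypothesis: P(data | bag A) = (3/8)(2/7) = 0.10714; P(data | bag B) = (9/11)(8/10) = 0.65455; P(data | bag C) = (7/8)(6/7) = 0.75; P(data | bag D) = (5/7)(4/6) = 0.47619; P(data | bag E) = (10/12)(9/11) = 0.68182.
Weighting by the prior gives 1/7 · 0.10714 = 0.015306, 1/7 · 0.65455 = 0.093506, 1/7 · 0.75 = 0.10714, 2/7 · 0.47619 = 0.13605, 2/7 · 0.68182 = 0.19481; these sum to 0.54682.
By Bayes' rule, P(bag A | data) = (0.015306) / (0.54682) = 0.027991.

0.0280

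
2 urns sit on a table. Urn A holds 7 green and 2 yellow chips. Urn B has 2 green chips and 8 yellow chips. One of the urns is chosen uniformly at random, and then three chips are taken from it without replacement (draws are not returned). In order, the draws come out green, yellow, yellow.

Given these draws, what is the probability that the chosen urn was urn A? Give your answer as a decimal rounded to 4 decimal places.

0.1515

The likelihood of the observed sequence under each hypothesis: P(data | urn A) = (7/9)(2/8)(1/7) = 1/36; P(data | urn B) = (2/10)(8/9)(7/8) = 7/45.
Multiplying each by its prior: 1/2 · 1/36 = 1/72, 1/2 · 7/45 = 7/90; summing to 11/120.
By Bayes' rule, P(urn A | data) = (1/72) / (11/120) = 5/33.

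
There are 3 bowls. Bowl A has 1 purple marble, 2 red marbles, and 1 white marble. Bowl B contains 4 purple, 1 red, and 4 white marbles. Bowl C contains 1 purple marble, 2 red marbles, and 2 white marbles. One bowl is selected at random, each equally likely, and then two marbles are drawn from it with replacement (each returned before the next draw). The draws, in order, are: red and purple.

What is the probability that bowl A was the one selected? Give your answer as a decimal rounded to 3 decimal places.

0.491

Under each hypothesis, the probability of the observed sequence is: P(data | bowl A) = (2/4)(1/4) = 0.125; P(data | bowl B) = (1/9)(4/9) = 0.049383; P(data | bowl C) = (2/5)(1/5) = 0.08.
Weighting by the prior gives 1/3 · 0.125 = 0.041667, 1/3 · 0.049383 = 0.016461, 1/3 · 0.08 = 0.026667; with total 0.084794.
Hence P(bowl A | data) = (0.041667) / (0.084794) = 0.49139.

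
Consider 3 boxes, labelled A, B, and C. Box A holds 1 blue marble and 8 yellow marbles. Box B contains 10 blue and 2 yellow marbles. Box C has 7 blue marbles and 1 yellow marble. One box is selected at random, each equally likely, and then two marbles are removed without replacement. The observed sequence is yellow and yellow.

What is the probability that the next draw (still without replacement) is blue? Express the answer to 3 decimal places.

0.159

For each hypothesis, P(data | H) works out to: P(data | box A) = (8/9)(7/8) = 7/9; P(data | box B) = (2/12)(1/11) = 1/66; P(data | box C) = (1/8)(0/7) = 0.
The prior-weighted likelihoods are 1/3 · 7/9 = 7/27, 1/3 · 1/66 = 1/198, 1/3 · 0 = 0; summing to 157/594.
Dividing through by the total gives posterior P(box A | data) = 154/157, P(box B | data) = 3/157, P(box C | data) = 0.
The predictive probability is P(blue next | data) = (1/7)(154/157) + (1)(3/157) = 25/157.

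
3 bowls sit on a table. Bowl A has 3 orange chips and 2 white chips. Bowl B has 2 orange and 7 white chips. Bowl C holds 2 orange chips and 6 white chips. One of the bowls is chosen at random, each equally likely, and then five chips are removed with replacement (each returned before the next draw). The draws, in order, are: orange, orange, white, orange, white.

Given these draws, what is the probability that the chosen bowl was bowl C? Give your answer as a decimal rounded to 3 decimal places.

For each hypothesis, P(data | H) works out to: P(data | bowl A) = (3/5)(3/5)(2/5)(3/5)(2/5) = 0.03456; P(data | bowl B) = (2/9)(2/9)(7/9)(2/9)(7/9) = 0.0066386; P(data | bowl C) = (2/8)(2/8)(6/8)(2/8)(6/8) = 0.0087891.
Multiplying each by its prior: 1/3 · 0.03456 = 0.01152, 1/3 · 0.0066386 = 0.0022129, 1/3 · 0.0087891 = 0.0029297; summing to 0.016663.
By Bayes' rule, P(bowl C | data) = (0.0029297) / (0.016663) = 0.17582.

0.176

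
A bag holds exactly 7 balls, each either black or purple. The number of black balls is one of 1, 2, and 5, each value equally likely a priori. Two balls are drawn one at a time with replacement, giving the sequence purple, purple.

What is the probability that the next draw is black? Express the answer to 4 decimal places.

Compute the likelihood of the observed sequence for each case: P(data | r = 1) = (6/7)(6/7) = 36/49; P(data | r = 2) = (5/7)(5/7) = 25/49; P(data | r = 5) = (2/7)(2/7) = 4/49.
Weighting by the prior gives 1/3 · 36/49 = 12/49, 1/3 · 25/49 = 25/147, 1/3 · 4/49 = 4/147; these sum to 65/147.
Dividing through by the total gives posterior P(r = 1 | data) = 36/65, P(r = 2 | data) = 5/13, P(r = 5 | data) = 4/65.
The predictive probability is P(black next | data) = (1/7)(36/65) + (2/7)(5/13) + (5/7)(4/65) = 106/455.

0.2330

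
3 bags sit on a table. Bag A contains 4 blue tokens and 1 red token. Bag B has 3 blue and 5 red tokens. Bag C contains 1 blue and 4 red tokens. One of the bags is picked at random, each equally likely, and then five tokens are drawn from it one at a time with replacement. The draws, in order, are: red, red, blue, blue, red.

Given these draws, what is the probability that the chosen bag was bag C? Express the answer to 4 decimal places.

0.3417

Under each hypothesis, the probability of the observed sequence is: P(data | bag A) = (1/5)(1/5)(4/5)(4/5)(1/5) = 0.00512; P(data | bag B) = (5/8)(5/8)(3/8)(3/8)(5/8) = 0.034332; P(data | bag C) = (4/5)(4/5)(1/5)(1/5)(4/5) = 0.02048.
Weighting by the prior gives 1/3 · 0.00512 = 0.0017067, 1/3 · 0.034332 = 0.011444, 1/3 · 0.02048 = 0.0068267; these sum to 0.019977.
By Bayes' rule, P(bag C | data) = (0.0068267) / (0.019977) = 0.34172.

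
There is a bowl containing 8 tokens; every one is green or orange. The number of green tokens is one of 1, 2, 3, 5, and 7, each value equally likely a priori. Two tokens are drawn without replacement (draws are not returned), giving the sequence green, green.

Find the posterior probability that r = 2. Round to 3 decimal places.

0.029

The likelihood of the observed sequence under each hypothesis: P(data | r = 1) = (1/8)(0/7) = 0; P(data | r = 2) = (2/8)(1/7) = 1/28; P(data | r = 3) = (3/8)(2/7) = 3/28; P(data | r = 5) = (5/8)(4/7) = 5/14; P(data | r = 7) = (7/8)(6/7) = 3/4.
The prior-weighted likelihoods are 1/5 · 0 = 0, 1/5 · 1/28 = 1/140, 1/5 · 3/28 = 3/140, 1/5 · 5/14 = 1/14, 1/5 · 3/4 = 3/20; these sum to 1/4.
Hence P(r = 2 | data) = (1/140) / (1/4) = 1/35.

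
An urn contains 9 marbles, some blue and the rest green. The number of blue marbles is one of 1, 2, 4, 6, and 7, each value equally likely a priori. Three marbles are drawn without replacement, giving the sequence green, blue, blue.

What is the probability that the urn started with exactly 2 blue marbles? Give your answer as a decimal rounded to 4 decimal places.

0.0565

Compute the likelihood of the observed sequence for each case: P(data | r = 1) = (8/9)(1/8)(0/7) = 0; P(data | r = 2) = (7/9)(2/8)(1/7) = 1/36; P(data | r = 4) = (5/9)(4/8)(3/7) = 5/42; P(data | r = 6) = (3/9)(6/8)(5/7) = 5/28; P(data | r = 7) = (2/9)(7/8)(6/7) = 1/6.
The prior-weighted likelihoods are 1/5 · 0 = 0, 1/5 · 1/36 = 1/180, 1/5 · 5/42 = 1/42, 1/5 · 5/28 = 1/28, 1/5 · 1/6 = 1/30; summing to 31/315.
Therefore the posterior P(r = 2 | data) = (1/180) / (31/315) = 7/124.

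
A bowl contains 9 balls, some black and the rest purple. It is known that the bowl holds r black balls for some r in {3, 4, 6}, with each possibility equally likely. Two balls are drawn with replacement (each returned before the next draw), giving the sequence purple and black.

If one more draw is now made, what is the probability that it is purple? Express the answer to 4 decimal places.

0.5198

For each hypothesis, P(data | H) works out to: P(data | r = 3) = (6/9)(3/9) = 2/9; P(data | r = 4) = (5/9)(4/9) = 20/81; P(data | r = 6) = (3/9)(6/9) = 2/9.
The prior-weighted likelihoods are 1/3 · 2/9 = 2/27, 1/3 · 20/81 = 20/243, 1/3 · 2/9 = 2/27; with total 56/243.
The posterior is then P(r = 3 | data) = 9/28, P(r = 4 | data) = 5/14, P(r = 6 | data) = 9/28.
Averaging over the posterior, P(purple next | data) = (2/3)(9/28) + (5/9)(5/14) + (1/3)(9/28) = 131/252.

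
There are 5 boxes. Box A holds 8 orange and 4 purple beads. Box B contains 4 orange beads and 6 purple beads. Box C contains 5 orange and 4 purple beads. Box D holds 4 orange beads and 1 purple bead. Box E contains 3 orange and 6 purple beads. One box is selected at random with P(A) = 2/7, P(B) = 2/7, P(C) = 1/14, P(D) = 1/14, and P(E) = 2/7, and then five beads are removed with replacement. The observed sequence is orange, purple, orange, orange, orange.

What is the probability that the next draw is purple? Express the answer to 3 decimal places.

Under each hypothesis, the probability of the observed sequence is: P(data | box A) = (8/12)(4/12)(8/12)(8/12)(8/12) = 0.065844; P(data | box B) = (4/10)(6/10)(4/10)(4/10)(4/10) = 0.01536; P(data | box C) = (5/9)(4/9)(5/9)(5/9)(5/9) = 0.042338; P(data | box D) = (4/5)(1/5)(4/5)(4/5)(4/5) = 0.08192; P(data | box E) = (3/9)(6/9)(3/9)(3/9)(3/9) = 0.0082305.
Weighting by the prior gives 2/7 · 0.065844 = 0.018812, 2/7 · 0.01536 = 0.0043886, 1/14 · 0.042338 = 0.0030241, 1/14 · 0.08192 = 0.0058514, 2/7 · 0.0082305 = 0.0023516; with total 0.034428.
Normalising, the posterior is P(box A | data) = 0.54643, P(box B | data) = 0.12747, P(box C | data) = 0.087839, P(box D | data) = 0.16996, P(box E | data) = 0.068303.
Averaging over the posterior, P(purple next | data) = (1/3)(0.54643) + (3/5)(0.12747) + (4/9)(0.087839) + (1/5)(0.16996) + (2/3)(0.068303) = 0.37719.

0.377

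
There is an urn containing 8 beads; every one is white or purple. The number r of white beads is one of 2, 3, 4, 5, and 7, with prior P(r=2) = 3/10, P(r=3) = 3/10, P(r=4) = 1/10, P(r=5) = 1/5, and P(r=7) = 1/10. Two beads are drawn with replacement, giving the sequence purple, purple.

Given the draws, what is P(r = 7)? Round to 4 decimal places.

Under each hypothesis, the probability of the observed sequence is: P(data | r = 2) = (6/8)(6/8) = 9/16; P(data | r = 3) = (5/8)(5/8) = 25/64; P(data | r = 4) = (4/8)(4/8) = 1/4; P(data | r = 5) = (3/8)(3/8) = 9/64; P(data | r = 7) = (1/8)(1/8) = 1/64.
Weighting by the prior gives 3/10 · 9/16 = 27/160, 3/10 · 25/64 = 15/128, 1/10 · 1/4 = 1/40, 1/5 · 9/64 = 9/320, 1/10 · 1/64 = 1/640; with total 109/320.
Therefore the posterior P(r = 7 | data) = (1/640) / (109/320) = 1/218.

0.0046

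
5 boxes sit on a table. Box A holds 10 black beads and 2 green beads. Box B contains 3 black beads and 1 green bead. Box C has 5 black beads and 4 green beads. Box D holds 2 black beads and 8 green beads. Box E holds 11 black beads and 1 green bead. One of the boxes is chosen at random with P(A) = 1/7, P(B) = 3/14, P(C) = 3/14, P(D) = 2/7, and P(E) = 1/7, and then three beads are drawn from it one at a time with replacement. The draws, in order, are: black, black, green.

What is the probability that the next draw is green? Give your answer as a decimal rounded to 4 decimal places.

0.3309

Compute the likelihood of the observed sequence for each case: P(data | box A) = (10/12)(10/12)(2/12) = 0.11574; P(data | box B) = (3/4)(3/4)(1/4) = 0.14062; P(data | box C) = (5/9)(5/9)(4/9) = 0.13717; P(data | box D) = (2/10)(2/10)(8/10) = 0.032; P(data | box E) = (11/12)(11/12)(1/12) = 0.070023.
Multiplying each by its prior: 1/7 · 0.11574 = 0.016534, 3/14 · 0.14062 = 0.030134, 3/14 · 0.13717 = 0.029394, 2/7 · 0.032 = 0.0091429, 1/7 · 0.070023 = 0.010003; these sum to 0.095209.
Normalising, the posterior is P(box A | data) = 0.17366, P(box B | data) = 0.3165, P(box C | data) = 0.30874, P(box D | data) = 0.096029, P(box E | data) = 0.10507.
Averaging over the posterior, P(green next | data) = (1/6)(0.17366) + (1/4)(0.3165) + (4/9)(0.30874) + (4/5)(0.096029) + (1/12)(0.10507) = 0.33087.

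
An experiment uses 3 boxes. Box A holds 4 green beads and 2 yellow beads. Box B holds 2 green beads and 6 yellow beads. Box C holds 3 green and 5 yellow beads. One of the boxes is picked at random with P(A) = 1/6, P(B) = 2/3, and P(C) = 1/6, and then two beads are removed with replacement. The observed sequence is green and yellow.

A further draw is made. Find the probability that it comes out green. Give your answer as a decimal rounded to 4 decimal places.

Under each hypothesis, the probability of the observed sequence is: P(data | box A) = (4/6)(2/6) = 0.22222; P(data | box B) = (2/8)(6/8) = 0.1875; P(data | box C) = (3/8)(5/8) = 0.23438.
Weighting by the prior gives 1/6 · 0.22222 = 0.037037, 2/3 · 0.1875 = 0.125, 1/6 · 0.23438 = 0.039062; with total 0.2011.
The posterior is then P(box A | data) = 0.18417, P(box B | data) = 0.62158, P(box C | data) = 0.19424.
Averaging over the posterior, P(green next | data) = (2/3)(0.18417) + (1/4)(0.62158) + (3/8)(0.19424) = 0.35102.

0.3510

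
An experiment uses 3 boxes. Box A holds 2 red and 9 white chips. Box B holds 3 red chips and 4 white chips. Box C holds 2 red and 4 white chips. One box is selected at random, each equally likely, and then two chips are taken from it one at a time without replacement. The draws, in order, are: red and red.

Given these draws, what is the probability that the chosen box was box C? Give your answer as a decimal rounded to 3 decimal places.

0.293

Under each hypothesis, the probability of the observed sequence is: P(data | box A) = (2/11)(1/10) = 0.018182; P(data | box B) = (3/7)(2/6) = 0.14286; P(data | box C) = (2/6)(1/5) = 0.066667.
The prior-weighted likelihoods are 1/3 · 0.018182 = 0.0060606, 1/3 · 0.14286 = 0.047619, 1/3 · 0.066667 = 0.022222; these sum to 0.075902.
Hence P(box C | data) = (0.022222) / (0.075902) = 0.29278.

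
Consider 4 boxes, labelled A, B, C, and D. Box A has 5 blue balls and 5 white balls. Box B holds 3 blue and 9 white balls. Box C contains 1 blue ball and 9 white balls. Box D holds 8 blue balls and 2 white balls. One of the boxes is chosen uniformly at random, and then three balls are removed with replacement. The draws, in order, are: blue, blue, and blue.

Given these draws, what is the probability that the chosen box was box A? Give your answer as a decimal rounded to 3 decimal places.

0.191

For each hypothesis, P(data | H) works out to: P(data | box A) = (5/10)(5/10)(5/10) = 0.125; P(data | box B) = (3/12)(3/12)(3/12) = 0.015625; P(data | box C) = (1/10)(1/10)(1/10) = 0.001; P(data | box D) = (8/10)(8/10)(8/10) = 0.512.
The prior-weighted likelihoods are 1/4 · 0.125 = 0.03125, 1/4 · 0.015625 = 0.0039062, 1/4 · 0.001 = 0.00025, 1/4 · 0.512 = 0.128; these sum to 0.16341.
By Bayes' rule, P(box A | data) = (0.03125) / (0.16341) = 0.19124.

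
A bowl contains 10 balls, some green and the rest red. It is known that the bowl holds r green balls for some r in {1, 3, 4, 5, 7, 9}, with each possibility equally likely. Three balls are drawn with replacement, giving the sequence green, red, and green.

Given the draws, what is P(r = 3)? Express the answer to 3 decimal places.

Under each hypothesis, the probability of the observed sequence is: P(data | r = 1) = (1/10)(9/10)(1/10) = 0.009; P(data | r = 3) = (3/10)(7/10)(3/10) = 0.063; P(data | r = 4) = (4/10)(6/10)(4/10) = 0.096; P(data | r = 5) = (5/10)(5/10)(5/10) = 0.125; P(data | r = 7) = (7/10)(3/10)(7/10) = 0.147; P(data | r = 9) = (9/10)(1/10)(9/10) = 0.081.
Weighting by the prior gives 1/6 · 0.009 = 0.0015, 1/6 · 0.063 = 0.0105, 1/6 · 0.096 = 0.016, 1/6 · 0.125 = 0.020833, 1/6 · 0.147 = 0.0245, 1/6 · 0.081 = 0.0135; these sum to 0.086833.
By Bayes' rule, P(r = 3 | data) = (0.0105) / (0.086833) = 0.12092.

0.121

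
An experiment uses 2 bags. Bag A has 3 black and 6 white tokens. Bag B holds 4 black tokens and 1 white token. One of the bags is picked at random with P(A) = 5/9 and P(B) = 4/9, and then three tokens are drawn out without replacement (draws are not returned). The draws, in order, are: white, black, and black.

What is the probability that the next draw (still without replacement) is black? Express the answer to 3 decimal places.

Under each hypothesis, the probability of the observed sequence is: P(data | bag A) = (6/9)(3/8)(2/7) = 1/14; P(data | bag B) = (1/5)(4/4)(3/3) = 1/5.
Weighting by the prior gives 5/9 · 1/14 = 5/126, 4/9 · 1/5 = 4/45; these sum to 9/70.
Dividing through by the total gives posterior P(bag A | data) = 25/81, P(bag B | data) = 56/81.
So P(black next | data) = Σ P(black next | H) P(H | data) = (1/6)(25/81) + (1)(56/81) = 361/486.

0.743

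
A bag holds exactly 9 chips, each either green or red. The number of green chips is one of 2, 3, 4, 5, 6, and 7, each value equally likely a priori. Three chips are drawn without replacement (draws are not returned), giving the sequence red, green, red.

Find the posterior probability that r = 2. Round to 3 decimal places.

Compute the likelihood of the observed sequence for each case: P(data | r = 2) = (7/9)(2/8)(6/7) = 1/6; P(data | r = 3) = (6/9)(3/8)(5/7) = 5/28; P(data | r = 4) = (5/9)(4/8)(4/7) = 10/63; P(data | r = 5) = (4/9)(5/8)(3/7) = 5/42; P(data | r = 6) = (3/9)(6/8)(2/7) = 1/14; P(data | r = 7) = (2/9)(7/8)(1/7) = 1/36.
Weighting by the prior gives 1/6 · 1/6 = 1/36, 1/6 · 5/28 = 5/168, 1/6 · 10/63 = 5/189, 1/6 · 5/42 = 5/252, 1/6 · 1/14 = 1/84, 1/6 · 1/36 = 1/216; these sum to 13/108.
So P(r = 2 | data) = (1/36) / (13/108) = 3/13.

0.231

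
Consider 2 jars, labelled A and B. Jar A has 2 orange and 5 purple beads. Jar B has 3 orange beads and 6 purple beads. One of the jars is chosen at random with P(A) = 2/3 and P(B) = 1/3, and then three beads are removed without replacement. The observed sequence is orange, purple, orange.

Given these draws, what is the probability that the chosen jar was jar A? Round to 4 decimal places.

0.5714

For each hypothesis, P(data | H) works out to: P(data | jar A) = (2/7)(5/6)(1/5) = 1/21; P(data | jar B) = (3/9)(6/8)(2/7) = 1/14.
Multiplying each by its prior: 2/3 · 1/21 = 2/63, 1/3 · 1/14 = 1/42; summing to 1/18.
By Bayes' rule, P(jar A | data) = (2/63) / (1/18) = 4/7.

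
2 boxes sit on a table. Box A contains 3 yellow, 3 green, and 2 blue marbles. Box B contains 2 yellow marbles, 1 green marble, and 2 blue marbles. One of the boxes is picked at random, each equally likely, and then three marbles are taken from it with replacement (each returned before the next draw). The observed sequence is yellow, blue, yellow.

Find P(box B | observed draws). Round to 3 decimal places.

0.645

Under each hypothesis, the probability of the observed sequence is: P(data | box A) = (3/8)(2/8)(3/8) = 0.035156; P(data | box B) = (2/5)(2/5)(2/5) = 0.064.
Weighting by the prior gives 1/2 · 0.035156 = 0.017578, 1/2 · 0.064 = 0.032; with total 0.049578.
So P(box B | data) = (0.032) / (0.049578) = 0.64545.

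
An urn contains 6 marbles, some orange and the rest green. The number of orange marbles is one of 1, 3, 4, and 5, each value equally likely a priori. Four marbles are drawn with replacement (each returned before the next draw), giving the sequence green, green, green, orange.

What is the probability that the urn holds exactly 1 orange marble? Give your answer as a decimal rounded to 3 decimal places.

Under each hypothesis, the probability of the observed sequence is: P(data | r = 1) = (5/6)(5/6)(5/6)(1/6) = 0.096451; P(data | r = 3) = (3/6)(3/6)(3/6)(3/6) = 0.0625; P(data | r = 4) = (2/6)(2/6)(2/6)(4/6) = 0.024691; P(data | r = 5) = (1/6)(1/6)(1/6)(5/6) = 0.003858.
Multiplying each by its prior: 1/4 · 0.096451 = 0.024113, 1/4 · 0.0625 = 0.015625, 1/4 · 0.024691 = 0.0061728, 1/4 · 0.003858 = 0.00096451; these sum to 0.046875.
Hence P(r = 1 | data) = (0.024113) / (0.046875) = 0.5144.

0.514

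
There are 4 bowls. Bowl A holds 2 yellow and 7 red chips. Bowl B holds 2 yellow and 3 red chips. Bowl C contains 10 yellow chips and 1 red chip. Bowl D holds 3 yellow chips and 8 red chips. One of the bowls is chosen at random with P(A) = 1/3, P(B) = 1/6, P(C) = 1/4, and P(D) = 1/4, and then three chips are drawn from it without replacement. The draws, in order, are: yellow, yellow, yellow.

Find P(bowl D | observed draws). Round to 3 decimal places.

The likelihood of the observed sequence under each hypothesis: P(data | bowl A) = (2/9)(1/8)(0/7) = 0; P(data | bowl B) = (2/5)(1/4)(0/3) = 0; P(data | bowl C) = (10/11)(9/10)(8/9) = 8/11; P(data | bowl D) = (3/11)(2/10)(1/9) = 1/165.
Weighting by the prior gives 1/3 · 0 = 0, 1/6 · 0 = 0, 1/4 · 8/11 = 2/11, 1/4 · 1/165 = 1/660; these sum to 11/60.
Hence P(bowl D | data) = (1/660) / (11/60) = 1/121.

0.008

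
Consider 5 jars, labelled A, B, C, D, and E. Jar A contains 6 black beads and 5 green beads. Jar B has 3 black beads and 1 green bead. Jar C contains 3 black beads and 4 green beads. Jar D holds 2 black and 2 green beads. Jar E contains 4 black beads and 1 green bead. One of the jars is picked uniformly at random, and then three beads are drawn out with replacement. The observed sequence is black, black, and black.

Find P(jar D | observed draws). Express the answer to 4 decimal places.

Compute the likelihood of the observed sequence for each case: P(data | jar A) = (6/11)(6/11)(6/11) = 0.16228; P(data | jar B) = (3/4)(3/4)(3/4) = 0.42188; P(data | jar C) = (3/7)(3/7)(3/7) = 0.078717; P(data | jar D) = (2/4)(2/4)(2/4) = 0.125; P(data | jar E) = (4/5)(4/5)(4/5) = 0.512.
The prior-weighted likelihoods are 1/5 · 0.16228 = 0.032457, 1/5 · 0.42188 = 0.084375, 1/5 · 0.078717 = 0.015743, 1/5 · 0.125 = 0.025, 1/5 · 0.512 = 0.1024; with total 0.25998.
Hence P(jar D | data) = (0.025) / (0.25998) = 0.096163.

0.0962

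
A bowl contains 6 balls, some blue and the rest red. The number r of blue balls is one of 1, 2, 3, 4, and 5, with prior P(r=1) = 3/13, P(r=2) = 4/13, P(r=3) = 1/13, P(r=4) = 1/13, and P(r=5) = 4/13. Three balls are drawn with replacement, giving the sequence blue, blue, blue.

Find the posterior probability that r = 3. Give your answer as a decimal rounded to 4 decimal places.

The likelihood of the observed sequence under each hypothesis: P(data | r = 1) = (1/6)(1/6)(1/6) = 0.0046296; P(data | r = 2) = (2/6)(2/6)(2/6) = 0.037037; P(data | r = 3) = (3/6)(3/6)(3/6) = 0.125; P(data | r = 4) = (4/6)(4/6)(4/6) = 0.2963; P(data | r = 5) = (5/6)(5/6)(5/6) = 0.5787.
Weighting by the prior gives 3/13 · 0.0046296 = 0.0010684, 4/13 · 0.037037 = 0.011396, 1/13 · 0.125 = 0.0096154, 1/13 · 0.2963 = 0.022792, 4/13 · 0.5787 = 0.17806; with total 0.22293.
Therefore the posterior P(r = 3 | data) = (0.0096154) / (0.22293) = 0.043131.

0.0431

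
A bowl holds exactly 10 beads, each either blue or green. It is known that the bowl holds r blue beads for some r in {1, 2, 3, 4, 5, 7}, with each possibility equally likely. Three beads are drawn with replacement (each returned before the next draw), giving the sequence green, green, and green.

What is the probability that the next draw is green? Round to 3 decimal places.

Under each hypothesis, the probability of the observed sequence is: P(data | r = 1) = (9/10)(9/10)(9/10) = 0.729; P(data | r = 2) = (8/10)(8/10)(8/10) = 0.512; P(data | r = 3) = (7/10)(7/10)(7/10) = 0.343; P(data | r = 4) = (6/10)(6/10)(6/10) = 0.216; P(data | r = 5) = (5/10)(5/10)(5/10) = 0.125; P(data | r = 7) = (3/10)(3/10)(3/10) = 0.027.
Weighting by the prior gives 1/6 · 0.729 = 0.1215, 1/6 · 0.512 = 0.085333, 1/6 · 0.343 = 0.057167, 1/6 · 0.216 = 0.036, 1/6 · 0.125 = 0.020833, 1/6 · 0.027 = 0.0045; summing to 0.32533.
The posterior is then P(r = 1 | data) = 0.37346, P(r = 2 | data) = 0.2623, P(r = 3 | data) = 0.17572, P(r = 4 | data) = 0.11066, P(r = 5 | data) = 0.064037, P(r = 7 | data) = 0.013832.
So P(green next | data) = Σ P(green next | H) P(H | data) = (9/10)(0.37346) + (4/5)(0.2623) + (7/10)(0.17572) + (3/5)(0.11066) + (1/2)(0.064037) + (3/10)(0.013832) = 0.77152.

0.772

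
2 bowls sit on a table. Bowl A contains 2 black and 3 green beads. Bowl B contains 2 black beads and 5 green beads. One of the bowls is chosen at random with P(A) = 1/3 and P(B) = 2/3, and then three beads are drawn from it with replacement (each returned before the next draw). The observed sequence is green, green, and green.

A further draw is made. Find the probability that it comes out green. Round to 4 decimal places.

0.6882

For each hypothesis, P(data | H) works out to: P(data | bowl A) = (3/5)(3/5)(3/5) = 0.216; P(data | bowl B) = (5/7)(5/7)(5/7) = 0.36443.
Weighting by the prior gives 1/3 · 0.216 = 0.072, 2/3 · 0.36443 = 0.24295; with total 0.31495.
Normalising, the posterior is P(bowl A | data) = 0.2286, P(bowl B | data) = 0.7714.
So P(green next | data) = Σ P(green next | H) P(H | data) = (3/5)(0.2286) + (5/7)(0.7714) = 0.68816.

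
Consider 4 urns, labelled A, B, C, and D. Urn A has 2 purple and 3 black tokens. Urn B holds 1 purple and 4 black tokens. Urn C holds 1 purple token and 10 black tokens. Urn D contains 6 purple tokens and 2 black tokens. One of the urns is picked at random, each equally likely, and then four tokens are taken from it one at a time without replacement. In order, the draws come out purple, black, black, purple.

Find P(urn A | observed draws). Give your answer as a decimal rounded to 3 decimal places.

0.737

Compute the likelihood of the observed sequence for each case: P(data | urn A) = (2/5)(3/4)(2/3)(1/2) = 1/10; P(data | urn B) = (1/5)(4/4)(3/3)(0/2) = 0; P(data | urn C) = (1/11)(10/10)(9/9)(0/8) = 0; P(data | urn D) = (6/8)(2/7)(1/6)(5/5) = 1/28.
Weighting by the prior gives 1/4 · 1/10 = 1/40, 1/4 · 0 = 0, 1/4 · 0 = 0, 1/4 · 1/28 = 1/112; with total 19/560.
So P(urn A | data) = (1/40) / (19/560) = 14/19.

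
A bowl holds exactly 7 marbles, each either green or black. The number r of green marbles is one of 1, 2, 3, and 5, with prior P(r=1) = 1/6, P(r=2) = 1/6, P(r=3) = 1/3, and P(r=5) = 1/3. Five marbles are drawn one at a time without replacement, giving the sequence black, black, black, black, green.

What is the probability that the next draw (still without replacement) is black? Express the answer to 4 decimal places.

Compute the likelihood of the observed sequence for each case: P(data | r = 1) = (6/7)(5/6)(4/5)(3/4)(1/3) = 1/7; P(data | r = 2) = (5/7)(4/6)(3/5)(2/4)(2/3) = 2/21; P(data | r = 3) = (4/7)(3/6)(2/5)(1/4)(3/3) = 1/35; P(data | r = 5) = (2/7)(1/6)(0/5) = 0.
Weighting by the prior gives 1/6 · 1/7 = 1/42, 1/6 · 2/21 = 1/63, 1/3 · 1/35 = 1/105, 1/3 · 0 = 0; with total 31/630.
The posterior is then P(r = 1 | data) = 15/31, P(r = 2 | data) = 10/31, P(r = 3 | data) = 6/31, P(r = 5 | data) = 0.
So P(black next | data) = Σ P(black next | H) P(H | data) = (1)(15/31) + (1/2)(10/31) + (0)(6/31) = 20/31.

0.6452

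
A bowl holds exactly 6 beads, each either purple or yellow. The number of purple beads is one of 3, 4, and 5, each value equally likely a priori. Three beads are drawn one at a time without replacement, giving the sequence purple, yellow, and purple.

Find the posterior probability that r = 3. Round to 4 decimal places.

Compute the likelihood of the observed sequence for each case: P(data | r = 3) = (3/6)(3/5)(2/4) = 3/20; P(data | r = 4) = (4/6)(2/5)(3/4) = 1/5; P(data | r = 5) = (5/6)(1/5)(4/4) = 1/6.
Multiplying each by its prior: 1/3 · 3/20 = 1/20, 1/3 · 1/5 = 1/15, 1/3 · 1/6 = 1/18; these sum to 31/180.
So P(r = 3 | data) = (1/20) / (31/180) = 9/31.

0.2903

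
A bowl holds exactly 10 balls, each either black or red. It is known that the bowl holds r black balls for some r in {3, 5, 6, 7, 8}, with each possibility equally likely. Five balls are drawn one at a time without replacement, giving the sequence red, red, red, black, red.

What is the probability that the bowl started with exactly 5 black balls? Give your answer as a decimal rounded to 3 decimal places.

Compute the likelihood of the observed sequence for each case: P(data | r = 3) = (7/10)(6/9)(5/8)(3/7)(4/6) = 0.083333; P(data | r = 5) = (5/10)(4/9)(3/8)(5/7)(2/6) = 0.019841; P(data | r = 6) = (4/10)(3/9)(2/8)(6/7)(1/6) = 0.0047619; P(data | r = 7) = (3/10)(2/9)(1/8)(7/7)(0/6) = 0; P(data | r = 8) = (2/10)(1/9)(0/8) = 0.
The prior-weighted likelihoods are 1/5 · 0.083333 = 0.016667, 1/5 · 0.019841 = 0.0039683, 1/5 · 0.0047619 = 0.00095238, 1/5 · 0 = 0, 1/5 · 0 = 0; with total 0.021587.
Therefore the posterior P(r = 5 | data) = (0.0039683) / (0.021587) = 0.18382.

0.184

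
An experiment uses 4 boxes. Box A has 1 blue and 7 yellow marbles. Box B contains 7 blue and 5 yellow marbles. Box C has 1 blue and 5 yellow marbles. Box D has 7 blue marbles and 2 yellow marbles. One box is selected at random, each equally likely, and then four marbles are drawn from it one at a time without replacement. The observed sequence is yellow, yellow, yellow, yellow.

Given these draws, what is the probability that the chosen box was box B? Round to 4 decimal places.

0.0120

Compute the likelihood of the observed sequence for each case: P(data | box A) = (7/8)(6/7)(5/6)(4/5) = 1/2; P(data | box B) = (5/12)(4/11)(3/10)(2/9) = 1/99; P(data | box C) = (5/6)(4/5)(3/4)(2/3) = 1/3; P(data | box D) = (2/9)(1/8)(0/7) = 0.
Weighting by the prior gives 1/4 · 1/2 = 1/8, 1/4 · 1/99 = 1/396, 1/4 · 1/3 = 1/12, 1/4 · 0 = 0; with total 167/792.
So P(box B | data) = (1/396) / (167/792) = 2/167.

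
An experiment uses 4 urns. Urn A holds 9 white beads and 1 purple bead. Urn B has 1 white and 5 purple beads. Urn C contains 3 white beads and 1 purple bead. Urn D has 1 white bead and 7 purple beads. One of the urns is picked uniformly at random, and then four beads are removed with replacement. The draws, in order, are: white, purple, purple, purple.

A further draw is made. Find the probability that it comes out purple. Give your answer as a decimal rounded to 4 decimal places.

0.8126

The likelihood of the observed sequence under each hypothesis: P(data | urn A) = (9/10)(1/10)(1/10)(1/10) = 0.0009; P(data | urn B) = (1/6)(5/6)(5/6)(5/6) = 0.096451; P(data | urn C) = (3/4)(1/4)(1/4)(1/4) = 0.011719; P(data | urn D) = (1/8)(7/8)(7/8)(7/8) = 0.08374.
The prior-weighted likelihoods are 1/4 · 0.0009 = 0.000225, 1/4 · 0.096451 = 0.024113, 1/4 · 0.011719 = 0.0029297, 1/4 · 0.08374 = 0.020935; with total 0.048202.
Normalising, the posterior is P(urn A | data) = 0.0046678, P(urn B | data) = 0.50024, P(urn C | data) = 0.060779, P(urn D | data) = 0.43432.
Averaging over the posterior, P(purple next | data) = (1/10)(0.0046678) + (5/6)(0.50024) + (1/4)(0.060779) + (7/8)(0.43432) = 0.81255.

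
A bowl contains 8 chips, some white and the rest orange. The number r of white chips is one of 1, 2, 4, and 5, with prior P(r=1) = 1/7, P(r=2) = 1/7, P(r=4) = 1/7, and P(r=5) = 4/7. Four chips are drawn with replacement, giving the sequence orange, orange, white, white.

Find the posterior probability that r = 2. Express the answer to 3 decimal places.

The likelihood of the observed sequence under each hypothesis: P(data | r = 1) = (7/8)(7/8)(1/8)(1/8) = 0.011963; P(data | r = 2) = (6/8)(6/8)(2/8)(2/8) = 0.035156; P(data | r = 4) = (4/8)(4/8)(4/8)(4/8) = 0.0625; P(data | r = 5) = (3/8)(3/8)(5/8)(5/8) = 0.054932.
Weighting by the prior gives 1/7 · 0.011963 = 0.001709, 1/7 · 0.035156 = 0.0050223, 1/7 · 0.0625 = 0.0089286, 4/7 · 0.054932 = 0.03139; these sum to 0.047049.
So P(r = 2 | data) = (0.0050223) / (0.047049) = 0.10675.

0.107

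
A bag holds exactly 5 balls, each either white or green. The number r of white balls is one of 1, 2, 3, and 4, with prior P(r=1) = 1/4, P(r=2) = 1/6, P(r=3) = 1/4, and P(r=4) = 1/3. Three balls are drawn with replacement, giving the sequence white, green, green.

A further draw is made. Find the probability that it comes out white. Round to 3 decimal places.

For each hypothesis, P(data | H) works out to: P(data | r = 1) = (1/5)(4/5)(4/5) = 16/125; P(data | r = 2) = (2/5)(3/5)(3/5) = 18/125; P(data | r = 3) = (3/5)(2/5)(2/5) = 12/125; P(data | r = 4) = (4/5)(1/5)(1/5) = 4/125.
The prior-weighted likelihoods are 1/4 · 16/125 = 4/125, 1/6 · 18/125 = 3/125, 1/4 · 12/125 = 3/125, 1/3 · 4/125 = 4/375; summing to 34/375.
Normalising, the posterior is P(r = 1 | data) = 6/17, P(r = 2 | data) = 9/34, P(r = 3 | data) = 9/34, P(r = 4 | data) = 2/17.
The predictive probability is P(white next | data) = (1/5)(6/17) + (2/5)(9/34) + (3/5)(9/34) + (4/5)(2/17) = 73/170.

0.429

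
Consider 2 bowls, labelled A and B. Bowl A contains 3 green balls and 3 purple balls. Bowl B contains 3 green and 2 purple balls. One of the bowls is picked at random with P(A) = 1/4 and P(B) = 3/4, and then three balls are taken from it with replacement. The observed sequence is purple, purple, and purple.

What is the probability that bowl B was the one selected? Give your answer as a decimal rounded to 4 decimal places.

Under each hypothesis, the probability of the observed sequence is: P(data | bowl A) = (3/6)(3/6)(3/6) = 0.125; P(data | bowl B) = (2/5)(2/5)(2/5) = 0.064.
The prior-weighted likelihoods are 1/4 · 0.125 = 0.03125, 3/4 · 0.064 = 0.048; these sum to 0.07925.
So P(bowl B | data) = (0.048) / (0.07925) = 0.60568.

0.6057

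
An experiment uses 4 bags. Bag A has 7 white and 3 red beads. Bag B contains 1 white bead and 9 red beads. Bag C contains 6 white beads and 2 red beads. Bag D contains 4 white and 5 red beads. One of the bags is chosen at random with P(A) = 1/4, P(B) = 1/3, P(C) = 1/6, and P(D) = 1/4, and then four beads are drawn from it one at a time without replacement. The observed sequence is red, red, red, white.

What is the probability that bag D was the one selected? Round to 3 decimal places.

0.359

The likelihood of the observed sequence under each hypothesis: P(data | bag A) = (3/10)(2/9)(1/8)(7/7) = 0.0083333; P(data | bag B) = (9/10)(8/9)(7/8)(1/7) = 0.1; P(data | bag C) = (2/8)(1/7)(0/6) = 0; P(data | bag D) = (5/9)(4/8)(3/7)(4/6) = 0.079365.
The prior-weighted likelihoods are 1/4 · 0.0083333 = 0.0020833, 1/3 · 0.1 = 0.033333, 1/6 · 0 = 0, 1/4 · 0.079365 = 0.019841; summing to 0.055258.
Hence P(bag D | data) = (0.019841) / (0.055258) = 0.35907.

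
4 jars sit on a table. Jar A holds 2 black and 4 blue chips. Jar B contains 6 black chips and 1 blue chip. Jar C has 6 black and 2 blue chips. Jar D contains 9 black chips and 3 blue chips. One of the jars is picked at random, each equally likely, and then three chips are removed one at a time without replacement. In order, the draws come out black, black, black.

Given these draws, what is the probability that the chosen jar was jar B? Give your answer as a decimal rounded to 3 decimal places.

0.436

The likelihood of the observed sequence under each hypothesis: P(data | jar A) = (2/6)(1/5)(0/4) = 0; P(data | jar B) = (6/7)(5/6)(4/5) = 0.57143; P(data | jar C) = (6/8)(5/7)(4/6) = 0.35714; P(data | jar D) = (9/12)(8/11)(7/10) = 0.38182.
Multiplying each by its prior: 1/4 · 0 = 0, 1/4 · 0.57143 = 0.14286, 1/4 · 0.35714 = 0.089286, 1/4 · 0.38182 = 0.095455; with total 0.3276.
So P(jar B | data) = (0.14286) / (0.3276) = 0.43608.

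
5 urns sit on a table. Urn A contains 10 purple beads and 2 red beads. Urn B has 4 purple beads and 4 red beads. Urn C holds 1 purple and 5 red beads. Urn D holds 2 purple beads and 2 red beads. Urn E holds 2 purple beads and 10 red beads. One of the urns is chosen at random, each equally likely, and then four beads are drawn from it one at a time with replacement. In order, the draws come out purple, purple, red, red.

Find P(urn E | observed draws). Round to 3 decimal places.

0.105

Under each hypothesis, the probability of the observed sequence is: P(data | urn A) = (10/12)(10/12)(2/12)(2/12) = 0.01929; P(data | urn B) = (4/8)(4/8)(4/8)(4/8) = 0.0625; P(data | urn C) = (1/6)(1/6)(5/6)(5/6) = 0.01929; P(data | urn D) = (2/4)(2/4)(2/4)(2/4) = 0.0625; P(data | urn E) = (2/12)(2/12)(10/12)(10/12) = 0.01929.
The prior-weighted likelihoods are 1/5 · 0.01929 = 0.003858, 1/5 · 0.0625 = 0.0125, 1/5 · 0.01929 = 0.003858, 1/5 · 0.0625 = 0.0125, 1/5 · 0.01929 = 0.003858; with total 0.036574.
Therefore the posterior P(urn E | data) = (0.003858) / (0.036574) = 0.10549.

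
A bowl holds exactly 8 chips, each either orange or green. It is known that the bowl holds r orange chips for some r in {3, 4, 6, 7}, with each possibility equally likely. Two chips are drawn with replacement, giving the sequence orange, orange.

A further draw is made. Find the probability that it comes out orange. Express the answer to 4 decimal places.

0.7386

For each hypothesis, P(data | H) works out to: P(data | r = 3) = (3/8)(3/8) = 9/64; P(data | r = 4) = (4/8)(4/8) = 1/4; P(data | r = 6) = (6/8)(6/8) = 9/16; P(data | r = 7) = (7/8)(7/8) = 49/64.
The prior-weighted likelihoods are 1/4 · 9/64 = 9/256, 1/4 · 1/4 = 1/16, 1/4 · 9/16 = 9/64, 1/4 · 49/64 = 49/256; with total 55/128.
The posterior is then P(r = 3 | data) = 9/110, P(r = 4 | data) = 8/55, P(r = 6 | data) = 18/55, P(r = 7 | data) = 49/110.
So P(orange next | data) = Σ P(orange next | H) P(H | data) = (3/8)(9/110) + (1/2)(8/55) + (3/4)(18/55) + (7/8)(49/110) = 65/88.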